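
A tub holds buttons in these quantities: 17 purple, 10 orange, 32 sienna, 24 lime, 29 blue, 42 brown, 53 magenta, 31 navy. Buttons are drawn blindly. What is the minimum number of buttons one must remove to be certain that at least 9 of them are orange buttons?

In the worst case for collecting orange buttons, every non-orange button comes out first.
There are 17 + 32 + 24 + 29 + 42 + 53 + 31 = 228 non-orange buttons altogether.
After those, each further button must be orange, so 228 + 9 = 237 draws guarantee 9 orange buttons.

237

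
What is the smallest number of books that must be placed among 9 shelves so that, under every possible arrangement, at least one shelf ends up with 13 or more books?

With 108 books one could put exactly 12 in each of the 9 shelves, and no shelf would reach 13.
By pigeonhole, one more book must land in a shelf that already has 12, giving it 13.
So 9 × 12 + 1 = 109 books are required.

109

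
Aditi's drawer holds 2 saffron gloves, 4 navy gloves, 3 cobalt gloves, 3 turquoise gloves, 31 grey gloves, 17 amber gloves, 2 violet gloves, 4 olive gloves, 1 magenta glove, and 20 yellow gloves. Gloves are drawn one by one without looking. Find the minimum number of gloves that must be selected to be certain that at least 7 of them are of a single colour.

An adversary could hand out at most 6 gloves per colour (7 colours run out sooner): 2 + 4 + 3 + 3 + 6 + 6 + 2 + 4 + 1 + 6 = 37 gloves and still no colour has 7.
By the pigeonhole principle, one more glove lands in a colour already at 6, so 38 draws are enough and 37 are not.

38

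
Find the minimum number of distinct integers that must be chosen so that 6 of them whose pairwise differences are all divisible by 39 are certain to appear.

196

Integers whose pairwise differences are multiples of 39 are exactly those sharing a remainder mod 39. By pigeonhole, the 39 residue classes mod 39 are the pigeonholes.
With 195 integers one could put 5 in each residue class and have no class reach 6.
The 196th integer pushes some class to 6, so 39·5 + 1 = 196.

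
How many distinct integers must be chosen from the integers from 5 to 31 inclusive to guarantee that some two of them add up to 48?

Group the elements by complementary pair {x, 48−x}: {17,31}, {18,30}, {19,29}, …, giving 7 two-element pairs, the single value 24 (it cannot pair with itself since the integers are distinct), and 12 integers whose partner 48−x falls outside [5,31].
Treating each of those 20 groups as a pigeonhole, one can pick one integer per group — 20 integers — with no two summing to 48.
The 21st integer lands in an occupied pair, forcing a sum of 48.

21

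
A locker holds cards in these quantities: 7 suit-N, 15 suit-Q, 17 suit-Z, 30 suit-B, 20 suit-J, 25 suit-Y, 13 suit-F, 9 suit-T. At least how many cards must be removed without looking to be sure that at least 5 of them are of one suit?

By pigeonhole, put each drawn card into a box by suit. The largest draw with every box below 5 takes min(count, 4) from each suit.
Σ min(cᵢ, 4) = 4 + 4 + 4 + 4 + 4 + 4 + 4 + 4 = 32.
Draw number 32 + 1 = 33 must push one box to 5.

33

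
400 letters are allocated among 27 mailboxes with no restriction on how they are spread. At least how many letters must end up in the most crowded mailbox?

15

Pigeonhole: the 27 mailboxes are the holes and the 400 letters are the pigeons.
If every mailbox held at most 14 letters, the total would be at most 27 × 14 = 378, which is less than 400.
So some mailbox holds at least ⌈400/27⌉ = 15 letters.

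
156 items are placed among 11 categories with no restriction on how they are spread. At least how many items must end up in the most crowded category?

15

The 11 categories are the holes and the 156 items are the pigeons.
If every category held at most 14 items, the total would be at most 11 × 14 = 154, which is less than 156.
So some category holds at least ⌈156/11⌉ = 15 items.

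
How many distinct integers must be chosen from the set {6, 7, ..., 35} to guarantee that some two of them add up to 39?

17

A set avoiding the sum 39 can contain at most one of each pair {x, 39−x}, plus the 2 elements whose complement lies outside the range.
The integers 20, …, 35 (16 of them) are such a set: any two sum to at least 20+21 = 41 > 39.
By the pigeonhole principle, any 17th integer completes one of the 14 pairs, so 17 choices force a sum of 39.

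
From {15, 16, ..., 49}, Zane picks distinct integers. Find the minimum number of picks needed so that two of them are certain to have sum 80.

A set avoiding the sum 80 can contain at most one of each pair {x, 80−x}, plus the 17 elements whose complement lies outside the range or equal to its own complement.
The integers 15, …, 40 (26 of them) are such a set: any two sum to at least 15+16 = 31 and at most 39+40 = 79 < 80.
Any 27th integer completes one of the 9 pairs, so 27 choices force a sum of 80.

27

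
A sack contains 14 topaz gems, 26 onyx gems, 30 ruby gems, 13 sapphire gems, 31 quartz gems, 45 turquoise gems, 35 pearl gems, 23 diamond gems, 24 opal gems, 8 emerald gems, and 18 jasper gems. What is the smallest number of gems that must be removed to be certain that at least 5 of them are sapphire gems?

259

In the worst case for collecting sapphire gems, every non-sapphire gem comes out first.
There are 14 + 26 + 30 + 31 + 45 + 35 + 23 + 24 + 8 + 18 = 254 non-sapphire gems altogether.
After those, each further gem must be sapphire, so 254 + 5 = 259 draws guarantee 5 sapphire gems.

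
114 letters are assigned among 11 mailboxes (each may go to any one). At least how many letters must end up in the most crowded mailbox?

The 11 mailboxes are the holes and the 114 letters are the pigeons.
If every mailbox held at most 10 letters, the total would be at most 11 × 10 = 110, which is less than 114.
So some mailbox holds at least ⌈114/11⌉ = 11 letters.

11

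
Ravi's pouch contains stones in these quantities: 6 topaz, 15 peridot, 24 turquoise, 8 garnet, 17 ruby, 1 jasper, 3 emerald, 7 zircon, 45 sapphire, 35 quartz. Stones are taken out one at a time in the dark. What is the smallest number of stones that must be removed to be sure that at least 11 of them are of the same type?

76

An adversary could hand out at most 10 stones per type (5 types run out sooner): 6 + 10 + 10 + 8 + 10 + 1 + 3 + 7 + 10 + 10 = 75 stones and still no type has 11.
By pigeonhole, one more stone lands in a type already at 10, so 76 draws are enough and 75 are not.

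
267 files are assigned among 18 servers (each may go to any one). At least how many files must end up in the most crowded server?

15

The 18 servers are the holes and the 267 files are the pigeons.
If every server held at most 14 files, the total would be at most 18 × 14 = 252, which is less than 267.
So some server holds at least ⌈267/18⌉ = 15 files.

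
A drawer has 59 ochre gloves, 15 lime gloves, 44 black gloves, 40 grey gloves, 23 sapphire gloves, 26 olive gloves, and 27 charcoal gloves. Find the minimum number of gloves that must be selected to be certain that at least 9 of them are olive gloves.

217

In the worst case for collecting olive gloves, every non-olive glove comes out first.
There are 59 + 15 + 44 + 40 + 23 + 27 = 208 non-olive gloves altogether.
After those, each further glove must be olive, so 208 + 9 = 217 draws guarantee 9 olive gloves.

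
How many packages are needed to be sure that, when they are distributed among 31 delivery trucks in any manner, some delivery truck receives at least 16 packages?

With 465 packages one could put exactly 15 in each of the 31 delivery trucks, and no delivery truck would reach 16.
By the pigeonhole principle, one more package must land in a delivery truck that already has 15, giving it 16.
So 31 × 15 + 1 = 466 packages are required.

466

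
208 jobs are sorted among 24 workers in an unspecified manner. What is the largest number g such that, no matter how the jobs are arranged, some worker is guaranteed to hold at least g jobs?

By pigeonhole, the 24 workers are the holes and the 208 jobs are the pigeons.
If every worker held at most 8 jobs, the total would be at most 24 × 8 = 192, which is less than 208.
So some worker holds at least ⌈208/24⌉ = 9 jobs.

9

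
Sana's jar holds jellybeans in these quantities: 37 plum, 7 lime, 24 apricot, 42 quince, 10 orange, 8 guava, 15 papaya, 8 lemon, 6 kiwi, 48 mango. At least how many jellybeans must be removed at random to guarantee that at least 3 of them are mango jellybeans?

160

In the worst case for collecting mango jellybeans, every non-mango jellybean comes out first.
There are 37 + 7 + 24 + 42 + 10 + 8 + 15 + 8 + 6 = 157 non-mango jellybeans altogether.
After those, each further jellybean must be mango, so 157 + 3 = 160 draws guarantee 3 mango jellybeans.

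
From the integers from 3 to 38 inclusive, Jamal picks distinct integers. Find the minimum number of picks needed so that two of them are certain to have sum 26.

27

A set avoiding the sum 26 can contain at most one of each pair {x, 26−x}, plus the 16 elements whose complement lies outside the range or equal to its own complement.
The integers 13, …, 38 (26 of them) are such a set: any two sum to at least 13+14 = 27 > 26.
Any 27th integer completes one of the 10 pairs, so 27 choices force a sum of 26.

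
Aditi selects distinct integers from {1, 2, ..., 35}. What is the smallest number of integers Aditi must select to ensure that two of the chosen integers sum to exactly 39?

Group the elements by complementary pair {x, 39−x}: {4,35}, {5,34}, {6,33}, …, giving 16 two-element pairs and 3 integers whose partner 39−x falls outside [1,35].
By the pigeonhole principle, treating each of those 19 groups as a pigeonhole, one can pick one integer per group — 19 integers — with no two summing to 39.
The 20th integer lands in an occupied pair, forcing a sum of 39.

20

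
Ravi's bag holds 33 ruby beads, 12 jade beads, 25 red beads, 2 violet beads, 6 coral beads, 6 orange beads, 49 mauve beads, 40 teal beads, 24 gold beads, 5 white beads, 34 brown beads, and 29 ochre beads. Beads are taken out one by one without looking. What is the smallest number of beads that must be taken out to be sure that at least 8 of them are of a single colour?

Pigeonhole: put each drawn bead into a box by colour. The largest draw with every box below 8 takes min(count, 7) from each colour; colours with fewer than 7 contribute all they have.
Σ min(cᵢ, 7) = 7 + 7 + 7 + 2 + 6 + 6 + 7 + 7 + 7 + 5 + 7 + 7 = 75.
Draw number 75 + 1 = 76 must push one box to 8.

76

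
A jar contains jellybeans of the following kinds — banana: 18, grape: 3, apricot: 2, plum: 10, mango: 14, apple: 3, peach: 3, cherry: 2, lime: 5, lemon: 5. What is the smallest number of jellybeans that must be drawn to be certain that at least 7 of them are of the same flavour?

42

Put each drawn jellybean into a box by flavour. The largest draw with every box below 7 takes min(count, 6) from each flavour; flavours with fewer than 6 contribute all they have.
Σ min(cᵢ, 6) = 6 + 3 + 2 + 6 + 6 + 3 + 3 + 2 + 5 + 5 = 41.
Draw number 41 + 1 = 42 must push one box to 7.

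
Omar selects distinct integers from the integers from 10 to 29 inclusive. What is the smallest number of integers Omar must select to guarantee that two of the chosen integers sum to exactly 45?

Group the elements by complementary pair {x, 45−x}: {16,29}, {17,28}, {18,27}, …, giving 7 two-element pairs and 6 integers whose partner 45−x falls outside [10,29].
Treating each of those 13 groups as a pigeonhole, one can pick one integer per group — 13 integers — with no two summing to 45.
The 14th integer lands in an occupied pair, forcing a sum of 45.

14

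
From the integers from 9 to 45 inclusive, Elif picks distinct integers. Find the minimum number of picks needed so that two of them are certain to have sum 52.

21

A set avoiding the sum 52 can contain at most one of each pair {x, 52−x}, plus the 3 elements whose complement lies outside the range or equal to its own complement.
The integers 26, …, 45 (20 of them) are such a set: any two sum to at least 26+27 = 53 > 52.
Pigeonhole: any 21st integer completes one of the 17 pairs, so 21 choices force a sum of 52.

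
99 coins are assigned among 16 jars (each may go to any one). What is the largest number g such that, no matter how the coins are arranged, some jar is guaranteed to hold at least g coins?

7

Pigeonhole: the 16 jars are the holes and the 99 coins are the pigeons.
If every jar held at most 6 coins, the total would be at most 16 × 6 = 96, which is less than 99.
So some jar holds at least ⌈99/16⌉ = 7 coins.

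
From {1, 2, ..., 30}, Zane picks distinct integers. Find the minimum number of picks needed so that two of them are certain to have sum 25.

Two chosen integers sum to 25 exactly when both halves of some pair {x, 25−x} with 1 ≤ x ≤ 25−x ≤ 24 are chosen — 12 such pairs.
The remaining 6 elements (those with no distinct partner in range) can never complete a 25-sum, so the worst case takes all of them and one from each pair: 6 + 12 = 18.
The 19th integer has to be the second member of some pair, so 18 + 1 = 19.

19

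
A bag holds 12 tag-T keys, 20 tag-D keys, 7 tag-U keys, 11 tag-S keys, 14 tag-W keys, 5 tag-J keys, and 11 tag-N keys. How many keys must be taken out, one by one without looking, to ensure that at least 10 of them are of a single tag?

58

Put each drawn key into a box by tag. The largest draw with every box below 10 takes min(count, 9) from each tag; tags with fewer than 9 contribute all they have.
Σ min(cᵢ, 9) = 9 + 9 + 7 + 9 + 9 + 5 + 9 = 57.
Draw number 57 + 1 = 58 must push one box to 10.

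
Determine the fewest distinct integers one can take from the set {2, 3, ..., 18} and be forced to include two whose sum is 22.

11

Two chosen integers sum to 22 exactly when both halves of some pair {x, 22−x} with 4 ≤ x ≤ 22−x ≤ 18 are chosen — 7 such pairs.
The remaining 3 elements (those with no distinct partner in range) can never complete a 22-sum, so the worst case takes all of them and one from each pair: 3 + 7 = 10.
The 11th integer has to be the second member of some pair, so 10 + 1 = 11.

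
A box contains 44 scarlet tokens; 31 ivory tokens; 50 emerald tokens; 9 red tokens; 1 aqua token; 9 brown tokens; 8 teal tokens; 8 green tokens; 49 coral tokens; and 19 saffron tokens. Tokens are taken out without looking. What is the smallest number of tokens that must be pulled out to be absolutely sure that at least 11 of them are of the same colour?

By pigeonhole, put each drawn token into a box by colour. The largest draw with every box below 11 takes min(count, 10) from each colour; colours with fewer than 10 contribute all they have.
Σ min(cᵢ, 10) = 10 + 10 + 10 + 9 + 1 + 9 + 8 + 8 + 10 + 10 = 85.
Draw number 85 + 1 = 86 must push one box to 11.

86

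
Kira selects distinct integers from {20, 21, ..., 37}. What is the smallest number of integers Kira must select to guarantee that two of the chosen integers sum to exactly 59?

A set avoiding the sum 59 can contain at most one of each pair {x, 59−x}, plus the 2 elements whose complement lies outside the range.
The integers 20, …, 29 (10 of them) are such a set: any two sum to at least 20+21 = 41 and at most 28+29 = 57 < 59.
Pigeonhole: any 11th integer completes one of the 8 pairs, so 11 choices force a sum of 59.

11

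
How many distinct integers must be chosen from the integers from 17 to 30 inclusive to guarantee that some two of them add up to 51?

10

Group the elements by complementary pair {x, 51−x}: {21,30}, {22,29}, {23,28}, …, giving 5 two-element pairs and 4 integers whose partner 51−x falls outside [17,30].
By the pigeonhole principle, treating each of those 9 groups as a pigeonhole, one can pick one integer per group — 9 integers — with no two summing to 51.
The 10th integer lands in an occupied pair, forcing a sum of 51.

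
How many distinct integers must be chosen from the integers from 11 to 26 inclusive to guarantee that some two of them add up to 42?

Two chosen integers sum to 42 exactly when both halves of some pair {x, 42−x} with 16 ≤ x ≤ 42−x ≤ 26 are chosen — 5 such pairs.
The remaining 6 elements (those with no distinct partner in range) can never complete a 42-sum, so the worst case takes all of them and one from each pair: 6 + 5 = 11.
The 12th integer has to be the second member of some pair, so 11 + 1 = 12.

12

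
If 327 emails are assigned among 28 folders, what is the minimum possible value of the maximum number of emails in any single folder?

12

By pigeonhole, the 28 folders are the holes and the 327 emails are the pigeons.
If every folder held at most 11 emails, the total would be at most 28 × 11 = 308, which is less than 327.
So some folder holds at least ⌈327/28⌉ = 12 emails.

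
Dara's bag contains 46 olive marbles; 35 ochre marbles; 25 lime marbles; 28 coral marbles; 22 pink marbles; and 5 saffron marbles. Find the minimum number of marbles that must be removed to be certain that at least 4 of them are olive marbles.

In the worst case for collecting olive marbles, every non-olive marble comes out first.
There are 35 + 25 + 28 + 22 + 5 = 115 non-olive marbles altogether.
After those, each further marble must be olive, so 115 + 4 = 119 draws guarantee 4 olive marbles.

119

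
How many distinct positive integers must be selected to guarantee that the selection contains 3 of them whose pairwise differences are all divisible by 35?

71

Integers whose pairwise differences are multiples of 35 are exactly those sharing a remainder mod 35. By pigeonhole, the 35 residue classes mod 35 are the pigeonholes.
With 70 integers one could put 2 in each residue class and have no class reach 3.
The 71st integer pushes some class to 3, so 35·2 + 1 = 71.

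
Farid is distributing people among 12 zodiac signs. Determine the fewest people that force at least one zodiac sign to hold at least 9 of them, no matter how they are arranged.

97

With 96 people one could put exactly 8 in each of the 12 zodiac signs, and no zodiac sign would reach 9.
By the pigeonhole principle, one more person must land in a zodiac sign that already has 8, giving it 9.
So 12 × 8 + 1 = 97 people are required.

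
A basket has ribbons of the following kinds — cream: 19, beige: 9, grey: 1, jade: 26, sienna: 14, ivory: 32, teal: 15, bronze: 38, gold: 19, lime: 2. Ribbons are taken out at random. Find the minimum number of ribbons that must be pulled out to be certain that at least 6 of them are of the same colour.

44

Put each drawn ribbon into a box by colour. The largest draw with every box below 6 takes min(count, 5) from each colour; colours with fewer than 5 contribute all they have.
Σ min(cᵢ, 5) = 5 + 5 + 1 + 5 + 5 + 5 + 5 + 5 + 5 + 2 = 43.
Draw number 43 + 1 = 44 must push one box to 6.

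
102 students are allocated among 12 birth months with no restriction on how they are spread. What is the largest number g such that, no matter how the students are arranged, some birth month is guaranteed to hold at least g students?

The 12 birth months are the holes and the 102 students are the pigeons.
If every birth month held at most 8 students, the total would be at most 12 × 8 = 96, which is less than 102.
So some birth month holds at least ⌈102/12⌉ = 9 students.

9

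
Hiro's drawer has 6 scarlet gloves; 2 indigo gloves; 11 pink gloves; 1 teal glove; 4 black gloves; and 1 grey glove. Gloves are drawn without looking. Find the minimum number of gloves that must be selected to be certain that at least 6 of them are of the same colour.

Put each drawn glove into a box by colour. The largest draw with every box below 6 takes min(count, 5) from each colour; colours with fewer than 5 contribute all they have.
Σ min(cᵢ, 5) = 5 + 2 + 5 + 1 + 4 + 1 = 18.
Draw number 18 + 1 = 19 must push one box to 6.

19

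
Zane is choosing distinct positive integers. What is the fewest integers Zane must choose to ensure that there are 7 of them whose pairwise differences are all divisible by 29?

Integers whose pairwise differences are multiples of 29 are exactly those sharing a remainder mod 29. Pigeonhole: the 29 residue classes mod 29 are the pigeonholes.
With 174 integers one could put 6 in each residue class and have no class reach 7.
The 175th integer pushes some class to 7, so 29·6 + 1 = 175.

175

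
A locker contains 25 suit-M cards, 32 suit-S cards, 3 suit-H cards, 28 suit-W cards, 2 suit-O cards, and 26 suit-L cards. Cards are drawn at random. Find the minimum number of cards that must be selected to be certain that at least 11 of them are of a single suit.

46

Put each drawn card into a box by suit. The largest draw with every box below 11 takes min(count, 10) from each suit; suits with fewer than 10 contribute all they have.
Σ min(cᵢ, 10) = 10 + 10 + 3 + 10 + 2 + 10 = 45.
Draw number 45 + 1 = 46 must push one box to 11.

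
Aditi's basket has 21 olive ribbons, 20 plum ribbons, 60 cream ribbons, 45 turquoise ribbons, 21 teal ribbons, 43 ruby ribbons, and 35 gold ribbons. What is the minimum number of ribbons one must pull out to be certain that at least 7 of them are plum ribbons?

232

In the worst case for collecting plum ribbons, every non-plum ribbon comes out first.
There are 21 + 60 + 45 + 21 + 43 + 35 = 225 non-plum ribbons altogether.
After those, each further ribbon must be plum, so 225 + 7 = 232 draws guarantee 7 plum ribbons.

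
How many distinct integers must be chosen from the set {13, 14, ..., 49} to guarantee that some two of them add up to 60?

A set avoiding the sum 60 can contain at most one of each pair {x, 60−x}, plus the 3 elements whose complement lies outside the range or equal to its own complement.
The integers 30, …, 49 (20 of them) are such a set: any two sum to at least 30+31 = 61 > 60.
By pigeonhole, any 21st integer completes one of the 17 pairs, so 21 choices force a sum of 60.

21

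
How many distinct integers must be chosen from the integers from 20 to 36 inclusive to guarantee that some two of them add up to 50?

Group the elements by complementary pair {x, 50−x}: {20,30}, {21,29}, {22,28}, …, giving 5 two-element pairs, the single value 25 (it cannot pair with itself since the integers are distinct), and 6 integers whose partner 50−x falls outside [20,36].
Treating each of those 12 groups as a pigeonhole, one can pick one integer per group — 12 integers — with no two summing to 50.
The 13th integer lands in an occupied pair, forcing a sum of 50.

13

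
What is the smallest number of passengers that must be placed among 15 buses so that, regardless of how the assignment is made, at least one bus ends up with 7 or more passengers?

91

With 90 passengers one could put exactly 6 in each of the 15 buses, and no bus would reach 7.
One more passenger must land in a bus that already has 6, giving it 7.
So 15 × 6 + 1 = 91 passengers are required.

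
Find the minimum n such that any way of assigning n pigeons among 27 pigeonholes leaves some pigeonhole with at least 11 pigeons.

With 270 pigeons one could put exactly 10 in each of the 27 pigeonholes, and no pigeonhole would reach 11.
By pigeonhole, one more pigeon must land in a pigeonhole that already has 10, giving it 11.
So 27 × 10 + 1 = 271 pigeons are required.

271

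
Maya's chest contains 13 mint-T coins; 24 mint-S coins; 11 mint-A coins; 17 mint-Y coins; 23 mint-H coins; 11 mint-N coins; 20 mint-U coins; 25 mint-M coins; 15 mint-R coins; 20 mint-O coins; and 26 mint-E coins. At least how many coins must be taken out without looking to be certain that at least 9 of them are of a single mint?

89

The 11 mints are the holes; the coins drawn are the pigeons.
To avoid 9 of any one mint, the worst case takes at most 8 of each mint.
That gives 8 + 8 + 8 + 8 + 8 + 8 + 8 + 8 + 8 + 8 + 8 = 88 coins with no mint reaching 9.
The next coin forces some mint to 9, so 88 + 1 = 89.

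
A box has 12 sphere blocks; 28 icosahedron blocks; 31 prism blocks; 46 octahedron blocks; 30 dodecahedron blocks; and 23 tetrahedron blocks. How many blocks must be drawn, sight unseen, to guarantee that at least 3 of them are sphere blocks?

In the worst case for collecting sphere blocks, every non-sphere block comes out first.
There are 28 + 31 + 46 + 30 + 23 = 158 non-sphere blocks altogether.
After those, each further block must be sphere, so 158 + 3 = 161 draws guarantee 3 sphere blocks.

161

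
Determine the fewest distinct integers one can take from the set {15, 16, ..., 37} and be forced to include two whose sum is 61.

17

Two chosen integers sum to 61 exactly when both halves of some pair {x, 61−x} with 24 ≤ x ≤ 61−x ≤ 37 are chosen — 7 such pairs.
The remaining 9 elements (those with no distinct partner in range) can never complete a 61-sum, so the worst case takes all of them and one from each pair: 9 + 7 = 16.
By the pigeonhole principle, the 17th integer has to be the second member of some pair, so 16 + 1 = 17.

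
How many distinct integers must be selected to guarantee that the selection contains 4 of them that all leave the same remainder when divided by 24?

73

By pigeonhole, the 24 residue classes mod 24 are the pigeonholes.
With 72 integers one could put 3 in each residue class and have no class reach 4.
The 73rd integer pushes some class to 4, so 24·3 + 1 = 73.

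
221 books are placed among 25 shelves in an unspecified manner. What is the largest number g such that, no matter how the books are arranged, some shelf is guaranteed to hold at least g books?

By the pigeonhole principle, the 25 shelves are the holes and the 221 books are the pigeons.
If every shelf held at most 8 books, the total would be at most 25 × 8 = 200, which is less than 221.
So some shelf holds at least ⌈221/25⌉ = 9 books.

9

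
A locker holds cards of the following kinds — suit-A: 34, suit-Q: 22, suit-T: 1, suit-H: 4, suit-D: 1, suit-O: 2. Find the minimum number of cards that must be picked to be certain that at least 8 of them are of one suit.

An adversary could hand out at most 7 cards per suit (4 suits run out sooner): 7 + 7 + 1 + 4 + 1 + 2 = 22 cards and still no suit has 8.
By the pigeonhole principle, one more card lands in a suit already at 7, so 23 draws are enough and 22 are not.

23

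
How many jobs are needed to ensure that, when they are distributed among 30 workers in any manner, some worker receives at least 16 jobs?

451

With 450 jobs one could put exactly 15 in each of the 30 workers, and no worker would reach 16.
One more job must land in a worker that already has 15, giving it 16.
So 30 × 15 + 1 = 451 jobs are required.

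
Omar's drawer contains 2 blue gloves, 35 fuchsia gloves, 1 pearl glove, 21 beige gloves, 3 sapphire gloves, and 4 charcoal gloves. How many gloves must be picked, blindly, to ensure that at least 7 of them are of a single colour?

An adversary could hand out at most 6 gloves per colour (4 colours run out sooner): 2 + 6 + 1 + 6 + 3 + 4 = 22 gloves and still no colour has 7.
By the pigeonhole principle, one more glove lands in a colour already at 6, so 23 draws are enough and 22 are not.

23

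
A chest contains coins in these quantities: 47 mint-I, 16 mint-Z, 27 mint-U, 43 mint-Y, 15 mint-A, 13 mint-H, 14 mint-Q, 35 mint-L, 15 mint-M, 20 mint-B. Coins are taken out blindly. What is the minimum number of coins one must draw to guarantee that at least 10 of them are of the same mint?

The 10 mints are the holes; the coins drawn are the pigeons.
To avoid 10 of any one mint, the worst case takes at most 9 of each mint.
That gives 9 + 9 + 9 + 9 + 9 + 9 + 9 + 9 + 9 + 9 = 90 coins with no mint reaching 10.
The next coin forces some mint to 10, so 90 + 1 = 91.

91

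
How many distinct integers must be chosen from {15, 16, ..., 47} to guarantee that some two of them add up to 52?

23

Two chosen integers sum to 52 exactly when both halves of some pair {x, 52−x} with 15 ≤ x ≤ 52−x ≤ 37 are chosen — 11 such pairs.
The remaining 11 elements (those with no distinct partner in range) can never complete a 52-sum, so the worst case takes all of them and one from each pair: 11 + 11 = 22.
By the pigeonhole principle, the 23rd integer has to be the second member of some pair, so 22 + 1 = 23.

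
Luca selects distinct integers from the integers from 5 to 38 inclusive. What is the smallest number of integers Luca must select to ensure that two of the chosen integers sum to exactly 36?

22

Two chosen integers sum to 36 exactly when both halves of some pair {x, 36−x} with 5 ≤ x ≤ 36−x ≤ 31 are chosen — 13 such pairs.
The remaining 8 elements (those with no distinct partner in range) can never complete a 36-sum, so the worst case takes all of them and one from each pair: 8 + 13 = 21.
The 22nd integer has to be the second member of some pair, so 21 + 1 = 22.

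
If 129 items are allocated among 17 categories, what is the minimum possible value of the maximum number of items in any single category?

Pigeonhole: the 17 categories are the holes and the 129 items are the pigeons.
If every category held at most 7 items, the total would be at most 17 × 7 = 119, which is less than 129.
So some category holds at least ⌈129/17⌉ = 8 items.

8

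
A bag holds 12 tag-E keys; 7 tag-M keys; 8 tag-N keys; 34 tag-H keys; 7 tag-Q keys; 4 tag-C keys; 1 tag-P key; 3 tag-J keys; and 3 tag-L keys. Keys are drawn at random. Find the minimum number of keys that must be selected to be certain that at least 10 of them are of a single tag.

52

An adversary could hand out at most 9 keys per tag (7 tags run out sooner): 9 + 7 + 8 + 9 + 7 + 4 + 1 + 3 + 3 = 51 keys and still no tag has 10.
One more key lands in a tag already at 9, so 52 draws are enough and 51 are not.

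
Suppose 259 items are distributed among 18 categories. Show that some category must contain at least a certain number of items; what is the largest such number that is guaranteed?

15

By the pigeonhole principle, the 18 categories are the holes and the 259 items are the pigeons.
If every category held at most 14 items, the total would be at most 18 × 14 = 252, which is less than 259.
So some category holds at least ⌈259/18⌉ = 15 items.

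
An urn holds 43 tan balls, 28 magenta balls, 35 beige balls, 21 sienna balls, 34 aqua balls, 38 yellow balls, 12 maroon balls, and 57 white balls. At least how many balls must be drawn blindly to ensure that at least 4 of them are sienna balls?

251

In the worst case for collecting sienna balls, every non-sienna ball comes out first.
There are 43 + 28 + 35 + 34 + 38 + 12 + 57 = 247 non-sienna balls altogether.
After those, each further ball must be sienna, so 247 + 4 = 251 draws guarantee 4 sienna balls.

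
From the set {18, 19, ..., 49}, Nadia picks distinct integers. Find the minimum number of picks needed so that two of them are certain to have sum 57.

A set avoiding the sum 57 can contain at most one of each pair {x, 57−x}, plus the 10 elements whose complement lies outside the range.
The integers 29, …, 49 (21 of them) are such a set: any two sum to at least 29+30 = 59 > 57.
Any 22nd integer completes one of the 11 pairs, so 22 choices force a sum of 57.

22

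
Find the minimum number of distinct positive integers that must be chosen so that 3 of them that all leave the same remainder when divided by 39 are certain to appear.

Pigeonhole: the 39 residue classes mod 39 are the pigeonholes.
With 78 integers one could put 2 in each residue class and have no class reach 3.
The 79th integer pushes some class to 3, so 39·2 + 1 = 79.

79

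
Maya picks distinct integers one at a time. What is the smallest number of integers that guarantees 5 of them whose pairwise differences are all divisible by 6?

25

Integers whose pairwise differences are multiples of 6 are exactly those sharing a remainder mod 6. By pigeonhole, the 6 residue classes mod 6 are the pigeonholes.
With 24 integers one could put 4 in each residue class and have no class reach 5.
The 25th integer pushes some class to 5, so 6·4 + 1 = 25.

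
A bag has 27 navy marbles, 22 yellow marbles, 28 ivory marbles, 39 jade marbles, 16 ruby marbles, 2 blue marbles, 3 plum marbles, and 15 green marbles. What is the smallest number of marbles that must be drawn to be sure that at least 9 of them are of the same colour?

By pigeonhole, put each drawn marble into a box by colour. The largest draw with every box below 9 takes min(count, 8) from each colour; colours with fewer than 8 contribute all they have.
Σ min(cᵢ, 8) = 8 + 8 + 8 + 8 + 8 + 2 + 3 + 8 = 53.
Draw number 53 + 1 = 54 must push one box to 9.

54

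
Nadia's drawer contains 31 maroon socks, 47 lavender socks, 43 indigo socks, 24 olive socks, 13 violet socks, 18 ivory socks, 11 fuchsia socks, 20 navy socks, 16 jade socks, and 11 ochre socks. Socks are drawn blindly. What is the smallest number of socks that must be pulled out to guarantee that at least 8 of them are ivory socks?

224

In the worst case for collecting ivory socks, every non-ivory sock comes out first.
There are 31 + 47 + 43 + 24 + 13 + 11 + 20 + 16 + 11 = 216 non-ivory socks altogether.
After those, each further sock must be ivory, so 216 + 8 = 224 draws guarantee 8 ivory socks.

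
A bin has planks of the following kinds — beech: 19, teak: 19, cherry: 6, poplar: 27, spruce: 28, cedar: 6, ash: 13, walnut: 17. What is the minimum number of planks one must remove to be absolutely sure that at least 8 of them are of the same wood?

An adversary could hand out at most 7 planks per wood (cherry, cedar run out sooner): 7 + 7 + 6 + 7 + 7 + 6 + 7 + 7 = 54 planks and still no wood has 8.
By pigeonhole, one more plank lands in a wood already at 7, so 55 draws are enough and 54 are not.

55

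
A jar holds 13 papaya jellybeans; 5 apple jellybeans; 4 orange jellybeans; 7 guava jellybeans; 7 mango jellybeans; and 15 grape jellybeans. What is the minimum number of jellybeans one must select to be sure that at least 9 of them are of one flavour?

The 6 flavours are the holes; the jellybeans drawn are the pigeons.
To avoid 9 of any one flavour, the worst case takes at most 8 of each flavour, or every jellybean of a flavour that has fewer than 8.
That gives 8 + 5 + 4 + 7 + 7 + 8 = 39 jellybeans with no flavour reaching 9.
The next jellybean forces some flavour to 9, so 39 + 1 = 40.

40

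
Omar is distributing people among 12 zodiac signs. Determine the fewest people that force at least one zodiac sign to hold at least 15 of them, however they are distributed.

With 168 people one could put exactly 14 in each of the 12 zodiac signs, and no zodiac sign would reach 15.
One more person must land in a zodiac sign that already has 14, giving it 15.
So 12 × 14 + 1 = 169 people are required.

169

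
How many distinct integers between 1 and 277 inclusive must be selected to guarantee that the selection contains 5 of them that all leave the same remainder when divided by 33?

By the pigeonhole principle, the 33 residue classes mod 33 are the pigeonholes.
With 132 integers one could put 4 in each residue class and have no class reach 5.
The 133rd integer pushes some class to 5, so 33·4 + 1 = 133.

133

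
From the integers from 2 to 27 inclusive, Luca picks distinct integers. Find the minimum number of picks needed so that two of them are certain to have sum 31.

15

Group the elements by complementary pair {x, 31−x}: {4,27}, {5,26}, {6,25}, …, giving 12 two-element pairs and 2 integers whose partner 31−x falls outside [2,27].
Treating each of those 14 groups as a pigeonhole, one can pick one integer per group — 14 integers — with no two summing to 31.
The 15th integer lands in an occupied pair, forcing a sum of 31.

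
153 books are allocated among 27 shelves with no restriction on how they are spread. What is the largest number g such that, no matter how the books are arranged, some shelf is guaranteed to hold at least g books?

6

By pigeonhole, the 27 shelves are the holes and the 153 books are the pigeons.
If every shelf held at most 5 books, the total would be at most 27 × 5 = 135, which is less than 153.
So some shelf holds at least ⌈153/27⌉ = 6 books.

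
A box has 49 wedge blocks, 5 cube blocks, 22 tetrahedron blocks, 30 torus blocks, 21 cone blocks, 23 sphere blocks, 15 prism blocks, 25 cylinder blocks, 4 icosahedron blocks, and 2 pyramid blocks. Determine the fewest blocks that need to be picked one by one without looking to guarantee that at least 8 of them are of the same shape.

An adversary could hand out at most 7 blocks per shape (cube, icosahedron, pyramid run out sooner): 7 + 5 + 7 + 7 + 7 + 7 + 7 + 7 + 4 + 2 = 60 blocks and still no shape has 8.
One more block lands in a shape already at 7, so 61 draws are enough and 60 are not.

61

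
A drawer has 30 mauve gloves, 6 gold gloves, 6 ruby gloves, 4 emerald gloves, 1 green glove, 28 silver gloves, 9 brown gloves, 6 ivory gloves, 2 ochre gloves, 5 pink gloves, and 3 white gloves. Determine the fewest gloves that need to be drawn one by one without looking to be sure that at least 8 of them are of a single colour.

55

Put each drawn glove into a box by colour. The largest draw with every box below 8 takes min(count, 7) from each colour; colours with fewer than 7 contribute all they have.
Σ min(cᵢ, 7) = 7 + 6 + 6 + 4 + 1 + 7 + 7 + 6 + 2 + 5 + 3 = 54.
Draw number 54 + 1 = 55 must push one box to 8.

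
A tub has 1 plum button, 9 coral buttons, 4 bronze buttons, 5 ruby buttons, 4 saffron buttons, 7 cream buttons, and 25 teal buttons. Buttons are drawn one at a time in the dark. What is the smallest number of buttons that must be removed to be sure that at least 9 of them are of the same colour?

38

The 7 colours are the holes; the buttons drawn are the pigeons.
To avoid 9 of any one colour, the worst case takes at most 8 of each colour, or every button of a colour that has fewer than 8.
That gives 1 + 8 + 4 + 5 + 4 + 7 + 8 = 37 buttons with no colour reaching 9.
The next button forces some colour to 9, so 37 + 1 = 38.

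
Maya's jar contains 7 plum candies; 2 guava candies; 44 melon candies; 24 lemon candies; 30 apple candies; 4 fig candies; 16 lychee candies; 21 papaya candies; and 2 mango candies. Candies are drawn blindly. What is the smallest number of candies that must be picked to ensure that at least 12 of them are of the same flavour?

71

Put each drawn candy into a box by flavour. The largest draw with every box below 12 takes min(count, 11) from each flavour; flavours with fewer than 11 contribute all they have.
Σ min(cᵢ, 11) = 7 + 2 + 11 + 11 + 11 + 4 + 11 + 11 + 2 = 70.
Draw number 70 + 1 = 71 must push one box to 12.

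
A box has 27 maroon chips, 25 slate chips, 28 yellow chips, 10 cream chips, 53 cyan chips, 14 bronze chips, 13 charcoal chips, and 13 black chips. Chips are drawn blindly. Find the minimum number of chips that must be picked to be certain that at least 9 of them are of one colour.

An adversary could hand out at most 8 chips per colour: 8 + 8 + 8 + 8 + 8 + 8 + 8 + 8 = 64 chips and still no colour has 9.
One more chip lands in a colour already at 8, so 65 draws are enough and 64 are not.

65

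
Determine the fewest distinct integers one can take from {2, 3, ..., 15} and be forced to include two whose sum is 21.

Group the elements by complementary pair {x, 21−x}: {6,15}, {7,14}, {8,13}, …, giving 5 two-element pairs and 4 integers whose partner 21−x falls outside [2,15].
Treating each of those 9 groups as a pigeonhole, one can pick one integer per group — 9 integers — with no two summing to 21.
The 10th integer lands in an occupied pair, forcing a sum of 21.

10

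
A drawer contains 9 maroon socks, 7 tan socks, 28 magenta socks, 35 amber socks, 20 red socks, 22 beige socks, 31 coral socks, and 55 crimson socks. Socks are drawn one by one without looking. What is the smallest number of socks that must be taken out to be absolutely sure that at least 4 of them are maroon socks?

202

In the worst case for collecting maroon socks, every non-maroon sock comes out first.
There are 7 + 28 + 35 + 20 + 22 + 31 + 55 = 198 non-maroon socks altogether.
After those, each further sock must be maroon, so 198 + 4 = 202 draws guarantee 4 maroon socks.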